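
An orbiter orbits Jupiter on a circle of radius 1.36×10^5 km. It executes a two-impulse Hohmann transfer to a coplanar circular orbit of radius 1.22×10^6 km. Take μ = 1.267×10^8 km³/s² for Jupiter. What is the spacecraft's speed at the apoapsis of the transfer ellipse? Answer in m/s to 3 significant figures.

Transfer-ellipse semi-major axis a_t = (r₁ + r₂)/2 = (1.360×10^5 + 1.220×10^6)/2 = 6.780×10^5 km.
The apoapsis of the transfer ellipse is at r = 1.220×10^6 km.
From the vis-viva equation, v = √[μ(2/r − 1/a_t)] = 4.564 km/s.

v = 4560 m/s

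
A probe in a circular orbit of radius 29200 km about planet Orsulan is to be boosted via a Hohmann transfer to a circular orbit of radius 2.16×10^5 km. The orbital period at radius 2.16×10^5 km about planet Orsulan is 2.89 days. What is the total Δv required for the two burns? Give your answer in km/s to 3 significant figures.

From Kepler's third law T² = 4π²r³/μ at r = 2.16×10^5 km, T = 2.89 days = 2.89 × 86400 s = 2.49696×10^5 s: μ = 4π²r³/T² = 6.38113×10^6 km³/s².
Transfer-ellipse semi-major axis a_t = (r₁ + r₂)/2 = (29200 + 2.160×10^5)/2 = 1.226×10^5 km.
At r₁ the circular-orbit speed is v₁ = √(μ/r₁) = 14.783 km/s.
Transfer-orbit speed at r₁ (vis-viva equation): v_p = √[μ(2/r₁ − 1/a_t)] = 19.622 km/s.
First burn Δv₁ = |v_p − v₁| = 4.839 km/s.
Circular speed at r₂: v₂ = √(μ/r₂) = 5.4353 km/s.
Transfer-orbit speed at r₂: v_a = √[μ(2/r₂ − 1/a_t)] = 2.6526 km/s.
Second burn Δv₂ = |v₂ − v_a| = 2.783 km/s.
Δv = Δv₁ + Δv₂ = 4.839 + 2.783 = 7.622 km/s.

Δv = 7.62 km/s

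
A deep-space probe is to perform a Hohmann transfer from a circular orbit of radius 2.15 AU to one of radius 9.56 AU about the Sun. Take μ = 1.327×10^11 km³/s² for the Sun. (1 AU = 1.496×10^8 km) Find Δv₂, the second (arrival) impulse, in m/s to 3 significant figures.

In km: r₁ = 2.15 × 1.496×10^8 = 3.2164×10^8 km; r₂ = 9.56 × 1.496×10^8 = 1.430176×10^9 km.
Transfer-ellipse semi-major axis a_t = (r₁ + r₂)/2 = (3.2164×10^8 + 1.430176×10^9)/2 = 8.75908×10^8 km.
On the circular orbit at r = 1.430176×10^9 km, v_c = √(μ/r) = 9.6325 km/s.
Transfer-orbit speed at the same r (vis-viva, a = a_t): v_t = √[μ(2/r − 1/a_t)] = 5.8371 km/s.
Δv₂ = |v_t − v_c| = |5.8371 − 9.6325| = 3.795 km/s.

Δv₂ = 3800 m/s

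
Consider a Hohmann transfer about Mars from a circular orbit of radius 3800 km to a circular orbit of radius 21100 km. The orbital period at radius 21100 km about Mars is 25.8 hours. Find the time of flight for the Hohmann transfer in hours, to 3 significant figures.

t = 5.85 hours

From Kepler's third law T² = 4π²r³/μ at r = 21100 km, T = 25.8 hours = 25.8 × 3600 s = 92880 s: μ = 4π²r³/T² = 42989.5 km³/s².
The Hohmann ellipse has a_t = (r₁ + r₂)/2 = 12450 km.
Transfer time t = π√(a_t³/μ) = π√((12450)³ / 42989.5) = 21050 s.
Converting: 21050 s ÷ 3600 s/hour = 5.85 hours.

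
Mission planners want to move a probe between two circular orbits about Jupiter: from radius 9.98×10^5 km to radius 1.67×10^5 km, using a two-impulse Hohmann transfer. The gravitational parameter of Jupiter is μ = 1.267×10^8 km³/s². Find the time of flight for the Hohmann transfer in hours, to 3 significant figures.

t = 34.5 hours

Transfer-ellipse semi-major axis a_t = (r₁ + r₂)/2 = (9.980×10^5 + 1.670×10^5)/2 = 5.825×10^5 km.
Half the transfer-orbit period gives t = π√(a_t³/μ) = 1.241×10^5 s.
Converting: 1.241×10^5 s ÷ 3600 s/hour = 34.5 hours.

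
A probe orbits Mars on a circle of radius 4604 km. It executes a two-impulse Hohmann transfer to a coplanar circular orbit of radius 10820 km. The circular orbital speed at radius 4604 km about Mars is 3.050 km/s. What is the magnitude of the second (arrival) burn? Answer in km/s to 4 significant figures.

From the circular-orbit relation v² = μ/r at r = 4604 km: μ = v²r = (3.050)² × 4604 = 42828.7 km³/s².
Transfer-ellipse semi-major axis a_t = (r₁ + r₂)/2 = (4604 + 10820)/2 = 7712 km.
Circular speed at r = 10820 km: v_c = √(μ/r) = 1.9895 km/s.
Transfer-orbit speed at the same r (vis-viva, a = a_t): v_t = √[μ(2/r − 1/a_t)] = 1.5372 km/s.
Δv₂ = |v_t − v_c| = |1.5372 − 1.9895| = 0.4523 km/s.

Δv₂ = 0.4523 km/s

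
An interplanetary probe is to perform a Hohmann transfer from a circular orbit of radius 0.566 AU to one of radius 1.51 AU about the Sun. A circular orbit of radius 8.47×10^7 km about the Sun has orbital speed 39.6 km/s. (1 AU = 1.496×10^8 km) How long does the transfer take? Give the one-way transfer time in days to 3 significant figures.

From the circular-orbit relation v² = μ/r at r = 8.47×10^7 km: μ = v²r = (39.6)² × 8.47×10^7 = 1.32823×10^11 km³/s².
In km: r₁ = 0.566 × 1.496×10^8 = 8.46736×10^7 km; r₂ = 1.51 × 1.496×10^8 = 2.25896×10^8 km.
Transfer-ellipse semi-major axis a_t = (r₁ + r₂)/2 = (8.46736×10^7 + 2.25896×10^8)/2 = 1.552848×10^8 km.
Transfer time t = π√(a_t³/μ) = π√((1.552848×10^8)³ / 1.32823×10^11) = 1.668×10^7 s.
Converting: 1.668×10^7 s ÷ 86400 s/day = 193 days.

t = 193 days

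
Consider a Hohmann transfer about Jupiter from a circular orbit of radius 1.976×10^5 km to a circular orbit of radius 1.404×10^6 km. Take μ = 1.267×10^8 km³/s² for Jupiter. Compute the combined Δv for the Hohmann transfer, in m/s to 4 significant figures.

Δv = 12990 m/s

Semi-major axis of the transfer orbit: a_t = (1.976×10^5 + 1.404×10^6)/2 = 8.008×10^5 km.
At r₁ the circular-orbit speed is v₁ = √(μ/r₁) = 25.322 km/s.
On the transfer ellipse at r₁, v² = μ(2/r − 1/a) gives v_p = √[μ(2/r₁ − 1/a_t)] = 33.529 km/s.
First burn Δv₁ = |v_p − v₁| = 8.207 km/s.
At r₂, v₂ = √(μ/r₂) = 9.500 km/s.
Transfer-orbit speed at r₂: v_a = √[μ(2/r₂ − 1/a_t)] = 4.719 km/s.
Second burn Δv₂ = |v₂ − v_a| = 4.781 km/s.
Total Δv = Δv₁ + Δv₂ = 12.99 km/s.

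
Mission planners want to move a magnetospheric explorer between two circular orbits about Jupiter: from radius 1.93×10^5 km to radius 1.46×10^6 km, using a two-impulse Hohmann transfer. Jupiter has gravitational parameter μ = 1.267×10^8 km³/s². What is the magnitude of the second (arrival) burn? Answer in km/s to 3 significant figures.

Semi-major axis of the transfer orbit: a_t = (1.930×10^5 + 1.460×10^6)/2 = 8.265×10^5 km.
On the circular orbit at r = 1.460×10^6 km, v_c = √(μ/r) = 9.316 km/s.
Transfer-orbit speed at the same r (vis-viva, a = a_t): v_t = √[μ(2/r − 1/a_t)] = 4.502 km/s.
Δv₂ = |v_t − v_c| = |4.502 − 9.316| = 4.814 km/s.

Δv₂ = 4.81 km/s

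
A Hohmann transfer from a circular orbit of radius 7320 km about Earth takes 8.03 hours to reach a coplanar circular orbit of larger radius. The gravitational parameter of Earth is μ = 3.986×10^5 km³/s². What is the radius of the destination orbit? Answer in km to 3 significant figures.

Transfer time t = 8.03 hours = 28908 s, and t = π√(a_t³/μ).
So a_t = (μ t²/π²)^(1/3) = (3.986×10^5 × (28908)² / π²)^(1/3) = 32317 km.
Since a_t = (r₁ + r₂)/2, r₂ = 2a_t − r₁ = 2×32317 − 7320 = 57314 km.

r₂ = 57300 km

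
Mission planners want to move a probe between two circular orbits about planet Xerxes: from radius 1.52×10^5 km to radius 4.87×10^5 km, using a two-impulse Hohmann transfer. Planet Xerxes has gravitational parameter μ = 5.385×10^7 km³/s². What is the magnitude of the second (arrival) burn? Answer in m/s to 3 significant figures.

Semi-major axis of the transfer orbit: a_t = (1.520×10^5 + 4.870×10^5)/2 = 3.195×10^5 km.
On the circular orbit at r = 4.870×10^5 km, v_c = √(μ/r) = 10.5155 km/s.
Vis-viva on the transfer ellipse at r = 4.870×10^5 km gives v_t = √[μ(2/r − 1/a_t)] = 7.25295 km/s.
Δv₂ = |v_t − v_c| = |7.25295 − 10.5155| = 3.263 km/s.

Δv₂ = 3260 m/s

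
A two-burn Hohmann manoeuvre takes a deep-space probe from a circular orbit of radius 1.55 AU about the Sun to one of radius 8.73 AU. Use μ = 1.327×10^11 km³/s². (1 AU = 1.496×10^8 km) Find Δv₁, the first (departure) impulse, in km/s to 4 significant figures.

In km: r₁ = 1.55 × 1.496×10^8 = 2.3188×10^8 km; r₂ = 8.73 × 1.496×10^8 = 1.306008×10^9 km.
Semi-major axis of the transfer orbit: a_t = (2.3188×10^8 + 1.306008×10^9)/2 = 7.68944×10^8 km.
Circular speed at r = 2.3188×10^8 km: v_c = √(μ/r) = 23.9223 km/s.
Transfer-orbit speed at the same r (vis-viva, a = a_t): v_t = √[μ(2/r − 1/a_t)] = 31.1766 km/s.
Δv₁ = |v_t − v_c| = |31.1766 − 23.9223| = 7.254 km/s.

Δv₁ = 7.254 km/s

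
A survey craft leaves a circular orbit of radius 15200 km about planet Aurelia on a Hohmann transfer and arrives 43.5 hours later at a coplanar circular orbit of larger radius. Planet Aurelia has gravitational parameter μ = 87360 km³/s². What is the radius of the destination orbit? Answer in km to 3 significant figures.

r₂ = 1.05×10^5 km

Transfer time t = 43.5 hours = 1.566×10^5 s, and t = π√(a_t³/μ).
So a_t = (μ t²/π²)^(1/3) = (87360 × (1.566×10^5)² / π²)^(1/3) = 60099 km.
Since a_t = (r₁ + r₂)/2, r₂ = 2a_t − r₁ = 2×60099 − 15200 = 1.04998×10^5 km.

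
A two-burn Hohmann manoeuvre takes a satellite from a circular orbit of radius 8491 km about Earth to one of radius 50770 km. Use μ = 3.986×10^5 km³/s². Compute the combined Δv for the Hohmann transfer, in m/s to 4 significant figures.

Transfer-ellipse semi-major axis a_t = (r₁ + r₂)/2 = (8491 + 50770)/2 = 29630.5 km.
Circular speed at r₁: v₁ = √(μ/r₁) = √(3.986×10^5/8491) = 6.852 km/s.
On the transfer ellipse at r₁, v² = μ(2/r − 1/a) gives v_p = √[μ(2/r₁ − 1/a_t)] = 8.969 km/s.
First burn Δv₁ = |v_p − v₁| = 2.117 km/s.
At r₂, v₂ = √(μ/r₂) = 2.802 km/s.
Transfer-orbit speed at r₂: v_a = √[μ(2/r₂ − 1/a_t)] = 1.500 km/s.
Second burn Δv₂ = |v₂ − v_a| = 1.302 km/s.
Δv = Δv₁ + Δv₂ = 2.117 + 1.302 = 3.419 km/s.

Δv = 3419 m/s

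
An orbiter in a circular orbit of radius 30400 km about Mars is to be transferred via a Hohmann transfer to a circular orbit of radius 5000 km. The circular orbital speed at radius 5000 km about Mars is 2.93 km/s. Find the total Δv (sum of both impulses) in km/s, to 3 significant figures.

From the circular-orbit relation v² = μ/r at r = 5000 km: μ = v²r = (2.93)² × 5000 = 42924.5 km³/s².
Transfer-ellipse semi-major axis a_t = (r₁ + r₂)/2 = (30400 + 5000)/2 = 17700 km.
Circular speed at r₁: v₁ = √(μ/r₁) = √(42924.5/30400) = 1.1883 km/s.
On the transfer ellipse at r₁, v² = μ(2/r − 1/a) gives v_a = √[μ(2/r₁ − 1/a_t)] = 0.63156 km/s.
First burn Δv₁ = |v_a − v₁| = 0.5567 km/s.
Circular speed at r₂: v₂ = √(μ/r₂) = 2.9300 km/s.
Transfer-orbit speed at r₂: v_p = √[μ(2/r₂ − 1/a_t)] = 3.8399 km/s.
Second burn Δv₂ = |v₂ − v_p| = 0.9099 km/s.
Total Δv = Δv₁ + Δv₂ = 1.467 km/s.

Δv = 1.47 km/s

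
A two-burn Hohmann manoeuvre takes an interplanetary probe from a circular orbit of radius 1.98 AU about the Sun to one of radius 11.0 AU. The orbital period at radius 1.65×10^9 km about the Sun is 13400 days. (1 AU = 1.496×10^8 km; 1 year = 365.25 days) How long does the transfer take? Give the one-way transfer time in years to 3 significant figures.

From Kepler's third law T² = 4π²r³/μ at r = 1.65×10^9 km, T = 13400 days = 13400 × 86400 s = 1.15776×10^9 s: μ = 4π²r³/T² = 1.32304×10^11 km³/s².
In km: r₁ = 1.98 × 1.496×10^8 = 2.96208×10^8 km; r₂ = 11.0 × 1.496×10^8 = 1.6456×10^9 km.
The Hohmann ellipse has a_t = (r₁ + r₂)/2 = 9.70904×10^8 km.
Half the transfer-orbit period gives t = π√(a_t³/μ) = 2.613×10^8 s.
Converting: 2.613×10^8 s ÷ 3.15576×10^7 s/year (365.25 × 86400) = 8.28 years.

t = 8.28 years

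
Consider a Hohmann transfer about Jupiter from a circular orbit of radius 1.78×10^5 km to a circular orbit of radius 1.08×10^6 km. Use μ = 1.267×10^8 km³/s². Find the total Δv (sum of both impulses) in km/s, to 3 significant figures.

The Hohmann ellipse has a_t = (r₁ + r₂)/2 = 6.290×10^5 km.
At r₁ the circular-orbit speed is v₁ = √(μ/r₁) = 26.68 km/s.
On the transfer ellipse at r₁, vis-viva gives v_p = √[μ(2/r₁ − 1/a_t)] = 34.96 km/s.
First burn Δv₁ = |v_p − v₁| = 8.280 km/s.
At r₂, v₂ = √(μ/r₂) = 10.831 km/s.
Transfer-orbit speed at r₂: v_a = √[μ(2/r₂ − 1/a_t)] = 5.7618 km/s.
Second burn Δv₂ = |v₂ − v_a| = 5.069 km/s.
Δv = Δv₁ + Δv₂ = 8.280 + 5.069 = 13.35 km/s.

Δv = 13.3 km/s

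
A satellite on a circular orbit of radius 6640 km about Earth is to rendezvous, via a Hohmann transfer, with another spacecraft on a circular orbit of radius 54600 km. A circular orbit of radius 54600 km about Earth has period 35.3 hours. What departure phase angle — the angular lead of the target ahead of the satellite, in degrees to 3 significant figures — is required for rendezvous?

φ = 104°

From Kepler's third law T² = 4π²r³/μ at r = 54600 km, T = 35.3 hours = 35.3 × 3600 s = 1.2708×10^5 s: μ = 4π²r³/T² = 3.97909×10^5 km³/s².
Semi-major axis of the transfer orbit: a_t = (6640 + 54600)/2 = 30620 km.
The half-period of the transfer ellipse is t = π√(a_t³/μ) = 26684.9 s.
Target angular speed ω₂ = √(μ/r₂³) = 4.94428×10^-5 rad/s.
Angle swept by the target during transfer: ω₂·t = 1.31938 rad = 75.59°.
The satellite traverses 180° on the transfer ellipse, so the target must lead by 180° − 75.59° = 104°.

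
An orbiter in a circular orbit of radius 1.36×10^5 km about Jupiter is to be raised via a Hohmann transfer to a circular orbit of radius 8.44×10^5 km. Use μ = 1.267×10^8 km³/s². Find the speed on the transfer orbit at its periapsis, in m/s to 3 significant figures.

v = 40100 m/s

Transfer-ellipse semi-major axis a_t = (r₁ + r₂)/2 = (1.360×10^5 + 8.440×10^5)/2 = 4.900×10^5 km.
The periapsis of the transfer ellipse is at r = 1.360×10^5 km.
Vis-viva: v = √[μ(2/r − 1/a_t)] = √[1.267×10^8 × (2/1.360×10^5 − 1/4.900×10^5)] = 40.06 km/s.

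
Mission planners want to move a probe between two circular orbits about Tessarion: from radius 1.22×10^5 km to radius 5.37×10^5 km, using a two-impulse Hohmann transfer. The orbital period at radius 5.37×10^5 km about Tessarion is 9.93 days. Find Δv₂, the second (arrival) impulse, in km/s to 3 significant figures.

From Kepler's third law T² = 4π²r³/μ at r = 5.37×10^5 km, T = 9.93 days = 9.93 × 86400 s = 8.57952×10^5 s: μ = 4π²r³/T² = 8.30532×10^6 km³/s².
The Hohmann ellipse has a_t = (r₁ + r₂)/2 = 3.295×10^5 km.
Circular speed at r = 5.370×10^5 km: v_c = √(μ/r) = 3.933 km/s.
Transfer-orbit speed at the same r (vis-viva, a = a_t): v_t = √[μ(2/r − 1/a_t)] = 2.393 km/s.
Δv₂ = |v_t − v_c| = |2.393 − 3.933| = 1.540 km/s.

Δv₂ = 1.54 km/s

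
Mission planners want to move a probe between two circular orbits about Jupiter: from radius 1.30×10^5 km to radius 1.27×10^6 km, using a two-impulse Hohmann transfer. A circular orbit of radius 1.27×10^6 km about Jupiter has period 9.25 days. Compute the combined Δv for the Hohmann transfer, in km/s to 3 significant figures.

Δv = 16.5 km/s

From Kepler's third law T² = 4π²r³/μ at r = 1.27×10^6 km, T = 9.25 days = 9.25 × 86400 s = 7.992×10^5 s: μ = 4π²r³/T² = 1.26608×10^8 km³/s².
Transfer-ellipse semi-major axis a_t = (r₁ + r₂)/2 = (1.300×10^5 + 1.270×10^6)/2 = 7.000×10^5 km.
At r₁ the circular-orbit speed is v₁ = √(μ/r₁) = 31.21 km/s.
On the transfer ellipse at r₁, vis-viva gives v_p = √[μ(2/r₁ − 1/a_t)] = 42.04 km/s.
First burn Δv₁ = |v_p − v₁| = 10.83 km/s.
Circular speed at r₂: v₂ = √(μ/r₂) = 9.985 km/s.
Transfer-orbit speed at r₂: v_a = √[μ(2/r₂ − 1/a_t)] = 4.303 km/s.
Second burn Δv₂ = |v₂ − v_a| = 5.682 km/s.
Total Δv = Δv₁ + Δv₂ = 16.51 km/s.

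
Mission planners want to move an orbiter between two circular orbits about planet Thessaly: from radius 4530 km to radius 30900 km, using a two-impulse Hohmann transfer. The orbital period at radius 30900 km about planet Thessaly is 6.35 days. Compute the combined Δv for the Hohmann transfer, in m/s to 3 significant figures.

Δv = 471 m/s

From Kepler's third law T² = 4π²r³/μ at r = 30900 km, T = 6.35 days = 6.35 × 86400 s = 5.4864×10^5 s: μ = 4π²r³/T² = 3869.55 km³/s².
The Hohmann ellipse has a_t = (r₁ + r₂)/2 = 17715 km.
Circular speed at r₁: v₁ = √(μ/r₁) = √(3869.55/4530) = 0.92423 km/s.
Transfer-orbit speed at r₁ (v² = μ(2/r − 1/a)): v_p = √[μ(2/r₁ − 1/a_t)] = 1.2206 km/s.
First burn Δv₁ = |v_p − v₁| = 0.2964 km/s.
At r₂, v₂ = √(μ/r₂) = 0.35388 km/s.
Transfer-orbit speed at r₂: v_a = √[μ(2/r₂ − 1/a_t)] = 0.17895 km/s.
Second burn Δv₂ = |v₂ − v_a| = 0.1749 km/s.
Total Δv = Δv₁ + Δv₂ = 0.4713 km/s.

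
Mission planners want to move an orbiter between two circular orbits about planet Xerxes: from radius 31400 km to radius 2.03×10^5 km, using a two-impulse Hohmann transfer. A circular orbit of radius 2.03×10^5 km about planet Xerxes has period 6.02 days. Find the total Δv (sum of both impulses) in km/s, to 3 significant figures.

Δv = 3.15 km/s

From Kepler's third law T² = 4π²r³/μ at r = 2.03×10^5 km, T = 6.02 days = 6.02 × 86400 s = 5.20128×10^5 s: μ = 4π²r³/T² = 1.22075×10^6 km³/s².
The Hohmann ellipse has a_t = (r₁ + r₂)/2 = 1.172×10^5 km.
Circular speed at r₁: v₁ = √(μ/r₁) = √(1.22075×10^6/31400) = 6.235 km/s.
Transfer-orbit speed at r₁ (vis-viva): v_p = √[μ(2/r₁ − 1/a_t)] = 8.206 km/s.
First burn Δv₁ = |v_p − v₁| = 1.971 km/s.
At r₂, v₂ = √(μ/r₂) = 2.452 km/s.
Transfer-orbit speed at r₂: v_a = √[μ(2/r₂ − 1/a_t)] = 1.269 km/s.
Second burn Δv₂ = |v₂ − v_a| = 1.183 km/s.
Total Δv = Δv₁ + Δv₂ = 3.154 km/s.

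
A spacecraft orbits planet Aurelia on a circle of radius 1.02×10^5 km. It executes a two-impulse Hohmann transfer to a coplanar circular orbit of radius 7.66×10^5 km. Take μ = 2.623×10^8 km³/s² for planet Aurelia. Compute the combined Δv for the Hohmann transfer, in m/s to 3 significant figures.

Transfer-ellipse semi-major axis a_t = (r₁ + r₂)/2 = (1.020×10^5 + 7.660×10^5)/2 = 4.340×10^5 km.
At r₁ the circular-orbit speed is v₁ = √(μ/r₁) = 50.71 km/s.
On the transfer ellipse at r₁, v² = μ(2/r − 1/a) gives v_p = √[μ(2/r₁ − 1/a_t)] = 67.37 km/s.
First burn Δv₁ = |v_p − v₁| = 16.66 km/s.
Circular speed at r₂: v₂ = √(μ/r₂) = 18.505 km/s.
Transfer-orbit speed at r₂: v_a = √[μ(2/r₂ − 1/a_t)] = 8.9710 km/s.
Second burn Δv₂ = |v₂ − v_a| = 9.534 km/s.
Total Δv = Δv₁ + Δv₂ = 26.19 km/s.

Δv = 26200 m/s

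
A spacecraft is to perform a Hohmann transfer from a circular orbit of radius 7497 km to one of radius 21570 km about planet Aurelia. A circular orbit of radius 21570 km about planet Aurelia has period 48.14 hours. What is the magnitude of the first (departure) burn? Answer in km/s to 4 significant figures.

Δv₁ = 0.2895 km/s

From Kepler's third law T² = 4π²r³/μ at r = 21570 km, T = 48.14 hours = 48.14 × 3600 s = 1.73304×10^5 s: μ = 4π²r³/T² = 13191.5 km³/s².
Transfer-ellipse semi-major axis a_t = (r₁ + r₂)/2 = (7497 + 21570)/2 = 14533.5 km.
Circular speed at r = 7497 km: v_c = √(μ/r) = 1.3265 km/s.
Transfer-orbit speed at the same r (vis-viva, a = a_t): v_t = √[μ(2/r − 1/a_t)] = 1.6160 km/s.
Δv₁ = |v_t − v_c| = |1.6160 − 1.3265| = 0.2895 km/s.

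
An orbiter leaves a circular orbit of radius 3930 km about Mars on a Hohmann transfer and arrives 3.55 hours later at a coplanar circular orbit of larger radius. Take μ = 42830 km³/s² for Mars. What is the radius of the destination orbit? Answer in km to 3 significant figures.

Transfer time t = 3.55 hours = 12780 s, and t = π√(a_t³/μ).
So a_t = (μ t²/π²)^(1/3) = (42830 × (12780)² / π²)^(1/3) = 8916.0 km.
Since a_t = (r₁ + r₂)/2, r₂ = 2a_t − r₁ = 2×8916.0 − 3930 = 13902 km.

r₂ = 13900 km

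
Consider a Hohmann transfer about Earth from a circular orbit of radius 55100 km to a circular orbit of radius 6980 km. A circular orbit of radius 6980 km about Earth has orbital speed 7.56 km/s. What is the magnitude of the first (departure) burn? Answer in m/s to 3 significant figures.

From the circular-orbit relation v² = μ/r at r = 6980 km: μ = v²r = (7.56)² × 6980 = 3.98932×10^5 km³/s².
Transfer-ellipse semi-major axis a_t = (r₁ + r₂)/2 = (55100 + 6980)/2 = 31040 km.
On the circular orbit at r = 55100 km, v_c = √(μ/r) = 2.691 km/s.
Vis-viva on the transfer ellipse at r = 55100 km gives v_t = √[μ(2/r − 1/a_t)] = 1.276 km/s.
Δv₁ = |v_t − v_c| = |1.276 − 2.691| = 1.415 km/s.

Δv₁ = 1410 m/s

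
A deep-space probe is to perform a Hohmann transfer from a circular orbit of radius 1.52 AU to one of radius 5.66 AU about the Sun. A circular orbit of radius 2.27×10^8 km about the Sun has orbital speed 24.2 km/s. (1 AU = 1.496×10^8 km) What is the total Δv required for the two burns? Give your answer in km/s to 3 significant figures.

From the circular-orbit relation v² = μ/r at r = 2.27×10^8 km: μ = v²r = (24.2)² × 2.27×10^8 = 1.32940×10^11 km³/s².
In km: r₁ = 1.52 × 1.496×10^8 = 2.27392×10^8 km; r₂ = 5.66 × 1.496×10^8 = 8.46736×10^8 km.
The Hohmann ellipse has a_t = (r₁ + r₂)/2 = 5.37064×10^8 km.
Circular speed at r₁: v₁ = √(μ/r₁) = √(1.32940×10^11/2.27392×10^8) = 24.179 km/s.
Transfer-orbit speed at r₁ (vis-viva): v_p = √[μ(2/r₁ − 1/a_t)] = 30.360 km/s.
First burn Δv₁ = |v_p − v₁| = 6.181 km/s.
At r₂, v₂ = √(μ/r₂) = 12.53 km/s.
Transfer-orbit speed at r₂: v_a = √[μ(2/r₂ − 1/a_t)] = 8.153 km/s.
Second burn Δv₂ = |v₂ − v_a| = 4.377 km/s.
Δv = Δv₁ + Δv₂ = 6.181 + 4.377 = 10.56 km/s.

Δv = 10.6 km/s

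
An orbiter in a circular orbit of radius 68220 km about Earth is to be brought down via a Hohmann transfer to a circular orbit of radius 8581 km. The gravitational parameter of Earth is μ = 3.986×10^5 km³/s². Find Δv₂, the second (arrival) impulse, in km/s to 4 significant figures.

Δv₂ = 2.269 km/s

The Hohmann ellipse has a_t = (r₁ + r₂)/2 = 38400.5 km.
Circular speed at r = 8581 km: v_c = √(μ/r) = 6.8155 km/s.
Transfer-orbit speed at the same r (vis-viva, a = a_t): v_t = √[μ(2/r − 1/a_t)] = 9.0842 km/s.
Δv₂ = |v_t − v_c| = |9.0842 − 6.8155| = 2.269 km/s.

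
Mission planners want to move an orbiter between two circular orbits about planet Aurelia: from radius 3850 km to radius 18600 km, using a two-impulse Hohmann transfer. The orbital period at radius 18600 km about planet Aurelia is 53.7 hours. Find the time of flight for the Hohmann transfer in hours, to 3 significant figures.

t = 12.6 hours

From Kepler's third law T² = 4π²r³/μ at r = 18600 km, T = 53.7 hours = 53.7 × 3600 s = 1.9332×10^5 s: μ = 4π²r³/T² = 6797.43 km³/s².
Transfer-ellipse semi-major axis a_t = (r₁ + r₂)/2 = (3850 + 18600)/2 = 11225 km.
By Kepler's third law the transfer-orbit period is T = 2π√(a_t³/μ), so t = T/2 = 45320 s.
Converting: 45320 s ÷ 3600 s/hour = 12.6 hours.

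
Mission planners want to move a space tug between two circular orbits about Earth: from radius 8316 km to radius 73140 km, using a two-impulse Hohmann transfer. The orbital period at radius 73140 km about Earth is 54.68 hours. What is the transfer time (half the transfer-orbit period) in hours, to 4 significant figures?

t = 11.36 hours

From Kepler's third law T² = 4π²r³/μ at r = 73140 km, T = 54.68 hours = 54.68 × 3600 s = 1.96848×10^5 s: μ = 4π²r³/T² = 3.98623×10^5 km³/s².
The Hohmann ellipse has a_t = (r₁ + r₂)/2 = 40728 km.
By Kepler's third law the transfer-orbit period is T = 2π√(a_t³/μ), so t = T/2 = 40900 s.
Converting: 40900 s ÷ 3600 s/hour = 11.36 hours.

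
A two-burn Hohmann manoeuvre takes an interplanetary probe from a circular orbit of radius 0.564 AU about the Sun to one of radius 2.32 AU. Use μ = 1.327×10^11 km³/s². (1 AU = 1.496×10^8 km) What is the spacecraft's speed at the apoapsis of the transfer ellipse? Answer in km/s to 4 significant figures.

v = 12.23 km/s

In km: r₁ = 0.564 × 1.496×10^8 = 8.43744×10^7 km; r₂ = 2.32 × 1.496×10^8 = 3.47072×10^8 km.
Semi-major axis of the transfer orbit: a_t = (8.43744×10^7 + 3.47072×10^8)/2 = 2.157232×10^8 km.
At apoapsis, r = 3.47072×10^8 km.
Vis-viva: v = √[μ(2/r − 1/a_t)] = √[1.327×10^11 × (2/3.47072×10^8 − 1/2.157232×10^8)] = 12.23 km/s.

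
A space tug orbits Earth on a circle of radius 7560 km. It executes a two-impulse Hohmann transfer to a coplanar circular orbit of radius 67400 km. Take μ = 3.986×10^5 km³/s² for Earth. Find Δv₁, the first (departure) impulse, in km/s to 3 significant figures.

The Hohmann ellipse has a_t = (r₁ + r₂)/2 = 37480 km.
On the circular orbit at r = 7560 km, v_c = √(μ/r) = 7.261 km/s.
Vis-viva on the transfer ellipse at r = 7560 km gives v_t = √[μ(2/r − 1/a_t)] = 9.737 km/s.
Δv₁ = |v_t − v_c| = |9.737 − 7.261| = 2.476 km/s.

Δv₁ = 2.48 km/s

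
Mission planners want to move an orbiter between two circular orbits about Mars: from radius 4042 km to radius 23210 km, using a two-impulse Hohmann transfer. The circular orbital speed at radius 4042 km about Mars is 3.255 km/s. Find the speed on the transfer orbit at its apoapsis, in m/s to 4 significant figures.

From the circular-orbit relation v² = μ/r at r = 4042 km: μ = v²r = (3.255)² × 4042 = 42825.1 km³/s².
The Hohmann ellipse has a_t = (r₁ + r₂)/2 = 13626 km.
The apoapsis of the transfer ellipse is at r = 23210 km.
Applying v² = μ(2/r − 1/a_t): v = 0.7398 km/s.

v = 739.8 m/s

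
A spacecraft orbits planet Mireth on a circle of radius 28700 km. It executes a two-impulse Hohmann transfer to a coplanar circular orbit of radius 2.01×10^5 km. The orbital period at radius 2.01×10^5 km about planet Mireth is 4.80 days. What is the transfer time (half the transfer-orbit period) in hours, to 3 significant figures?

From Kepler's third law T² = 4π²r³/μ at r = 2.01×10^5 km, T = 4.80 days = 4.80 × 86400 s = 4.1472×10^5 s: μ = 4π²r³/T² = 1.86397×10^6 km³/s².
Transfer-ellipse semi-major axis a_t = (r₁ + r₂)/2 = (28700 + 2.010×10^5)/2 = 1.1485×10^5 km.
Transfer time t = π√(a_t³/μ) = π√((1.1485×10^5)³ / 1.86397×10^6) = 89560 s.
Converting: 89560 s ÷ 3600 s/hour = 24.9 hours.

t = 24.9 hours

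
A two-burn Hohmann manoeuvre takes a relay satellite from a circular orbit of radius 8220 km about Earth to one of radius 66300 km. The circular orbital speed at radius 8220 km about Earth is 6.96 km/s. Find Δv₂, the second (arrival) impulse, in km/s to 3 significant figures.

Δv₂ = 1.30 km/s

From the circular-orbit relation v² = μ/r at r = 8220 km: μ = v²r = (6.96)² × 8220 = 3.98190×10^5 km³/s².
Transfer-ellipse semi-major axis a_t = (r₁ + r₂)/2 = (8220 + 66300)/2 = 37260 km.
Circular speed at r = 66300 km: v_c = √(μ/r) = 2.451 km/s.
Vis-viva on the transfer ellipse at r = 66300 km gives v_t = √[μ(2/r − 1/a_t)] = 1.151 km/s.
Δv₂ = |v_t − v_c| = |1.151 − 2.451| = 1.300 km/s.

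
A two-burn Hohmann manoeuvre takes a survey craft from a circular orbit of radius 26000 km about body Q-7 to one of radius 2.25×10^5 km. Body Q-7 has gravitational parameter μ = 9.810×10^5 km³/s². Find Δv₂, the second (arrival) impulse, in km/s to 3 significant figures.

The Hohmann ellipse has a_t = (r₁ + r₂)/2 = 1.255×10^5 km.
Circular speed at r = 2.250×10^5 km: v_c = √(μ/r) = 2.088 km/s.
Vis-viva on the transfer ellipse at r = 2.250×10^5 km gives v_t = √[μ(2/r − 1/a_t)] = 0.9504 km/s.
Δv₂ = |v_t − v_c| = |0.9504 − 2.088| = 1.138 km/s.

Δv₂ = 1.14 km/s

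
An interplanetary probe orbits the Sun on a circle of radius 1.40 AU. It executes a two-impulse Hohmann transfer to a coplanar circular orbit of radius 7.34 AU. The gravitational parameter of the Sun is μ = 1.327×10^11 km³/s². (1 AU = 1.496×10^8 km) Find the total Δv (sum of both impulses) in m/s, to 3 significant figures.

Δv = 12200 m/s

In km: r₁ = 1.40 × 1.496×10^8 = 2.0944×10^8 km; r₂ = 7.34 × 1.496×10^8 = 1.098064×10^9 km.
Semi-major axis of the transfer orbit: a_t = (2.0944×10^8 + 1.098064×10^9)/2 = 6.53752×10^8 km.
Circular speed at r₁: v₁ = √(μ/r₁) = √(1.327×10^11/2.0944×10^8) = 25.171 km/s.
On the transfer ellipse at r₁, vis-viva equation gives v_p = √[μ(2/r₁ − 1/a_t)] = 32.622 km/s.
First burn Δv₁ = |v_p − v₁| = 7.451 km/s.
At r₂, v₂ = √(μ/r₂) = 10.993 km/s.
Transfer-orbit speed at r₂: v_a = √[μ(2/r₂ − 1/a_t)] = 6.2222 km/s.
Second burn Δv₂ = |v₂ − v_a| = 4.771 km/s.
Δv = Δv₁ + Δv₂ = 7.451 + 4.771 = 12.22 km/s.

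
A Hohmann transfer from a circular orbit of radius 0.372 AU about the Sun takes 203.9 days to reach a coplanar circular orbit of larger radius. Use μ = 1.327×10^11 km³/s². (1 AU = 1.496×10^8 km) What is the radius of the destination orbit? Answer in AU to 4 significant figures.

r₂ = 1.780 AU

In km: r₁ = 0.372 × 1.496×10^8 = 5.56512×10^7 km.
Transfer time t = 203.9 days = 1.761696×10^7 s, and t = π√(a_t³/μ).
So a_t = (μ t²/π²)^(1/3) = (1.327×10^11 × (1.761696×10^7)² / π²)^(1/3) = 1.6099×10^8 km.
Since a_t = (r₁ + r₂)/2, r₂ = 2a_t − r₁ = 2×1.6099×10^8 − 5.56512×10^7 = 2.663288×10^8 km.
In AU: r₂ = 2.663288×10^8 / 1.496×10^8 = 1.780 AU.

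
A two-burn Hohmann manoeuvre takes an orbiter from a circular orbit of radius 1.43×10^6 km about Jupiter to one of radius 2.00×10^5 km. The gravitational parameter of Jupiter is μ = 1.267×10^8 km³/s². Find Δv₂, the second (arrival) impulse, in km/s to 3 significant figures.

Δv₂ = 8.17 km/s

The Hohmann ellipse has a_t = (r₁ + r₂)/2 = 8.150×10^5 km.
Circular speed at r = 2.000×10^5 km: v_c = √(μ/r) = 25.17 km/s.
Transfer-orbit speed at the same r (vis-viva, a = a_t): v_t = √[μ(2/r − 1/a_t)] = 33.34 km/s.
Δv₂ = |v_t − v_c| = |33.34 − 25.17| = 8.170 km/s.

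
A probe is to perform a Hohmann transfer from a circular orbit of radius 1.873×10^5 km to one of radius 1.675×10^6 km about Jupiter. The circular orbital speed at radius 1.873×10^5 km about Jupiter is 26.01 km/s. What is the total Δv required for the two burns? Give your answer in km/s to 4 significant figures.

Δv = 13.67 km/s

From the circular-orbit relation v² = μ/r at r = 1.873×10^5 km: μ = v²r = (26.01)² × 1.873×10^5 = 1.26712×10^8 km³/s².
The Hohmann ellipse has a_t = (r₁ + r₂)/2 = 9.3115×10^5 km.
Circular speed at r₁: v₁ = √(μ/r₁) = √(1.26712×10^8/1.873×10^5) = 26.010 km/s.
On the transfer ellipse at r₁, vis-viva gives v_p = √[μ(2/r₁ − 1/a_t)] = 34.885 km/s.
First burn Δv₁ = |v_p − v₁| = 8.875 km/s.
Circular speed at r₂: v₂ = √(μ/r₂) = 8.698 km/s.
Transfer-orbit speed at r₂: v_a = √[μ(2/r₂ − 1/a_t)] = 3.901 km/s.
Second burn Δv₂ = |v₂ − v_a| = 4.797 km/s.
Δv = Δv₁ + Δv₂ = 8.875 + 4.797 = 13.67 km/s.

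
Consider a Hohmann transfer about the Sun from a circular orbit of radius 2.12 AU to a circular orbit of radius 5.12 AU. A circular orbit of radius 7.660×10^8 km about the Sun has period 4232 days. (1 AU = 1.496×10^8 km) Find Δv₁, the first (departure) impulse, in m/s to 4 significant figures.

From Kepler's third law T² = 4π²r³/μ at r = 7.660×10^8 km, T = 4232 days = 4232 × 86400 s = 3.656448×10^8 s: μ = 4π²r³/T² = 1.32717×10^11 km³/s².
In km: r₁ = 2.12 × 1.496×10^8 = 3.17152×10^8 km; r₂ = 5.12 × 1.496×10^8 = 7.65952×10^8 km.
Semi-major axis of the transfer orbit: a_t = (3.17152×10^8 + 7.65952×10^8)/2 = 5.41552×10^8 km.
Circular speed at r = 3.17152×10^8 km: v_c = √(μ/r) = 20.456 km/s.
Transfer-orbit speed at the same r (vis-viva, a = a_t): v_t = √[μ(2/r − 1/a_t)] = 24.328 km/s.
Δv₁ = |v_t − v_c| = |24.328 − 20.456| = 3.872 km/s.

Δv₁ = 3872 m/s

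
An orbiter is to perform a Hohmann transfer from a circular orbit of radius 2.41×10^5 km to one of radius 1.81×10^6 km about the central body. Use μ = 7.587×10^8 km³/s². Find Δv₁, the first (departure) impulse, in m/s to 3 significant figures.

Transfer-ellipse semi-major axis a_t = (r₁ + r₂)/2 = (2.410×10^5 + 1.810×10^6)/2 = 1.0255×10^6 km.
On the circular orbit at r = 2.410×10^5 km, v_c = √(μ/r) = 56.11 km/s.
Vis-viva on the transfer ellipse at r = 2.410×10^5 km gives v_t = √[μ(2/r − 1/a_t)] = 74.54 km/s.
Δv₁ = |v_t − v_c| = |74.54 − 56.11| = 18.43 km/s.

Δv₁ = 18400 m/s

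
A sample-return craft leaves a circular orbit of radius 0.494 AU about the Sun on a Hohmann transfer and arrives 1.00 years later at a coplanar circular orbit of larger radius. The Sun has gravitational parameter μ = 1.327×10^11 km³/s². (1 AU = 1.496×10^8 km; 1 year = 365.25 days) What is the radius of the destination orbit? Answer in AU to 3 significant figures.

In km: r₁ = 0.494 × 1.496×10^8 = 7.39024×10^7 km.
Transfer time t = 1.00 years × 365.25 × 86400 s = 3.15576×10^7 s, and t = π√(a_t³/μ).
So a_t = (μ t²/π²)^(1/3) = (1.327×10^11 × (3.15576×10^7)² / π²)^(1/3) = 2.3746×10^8 km.
Since a_t = (r₁ + r₂)/2, r₂ = 2a_t − r₁ = 2×2.3746×10^8 − 7.39024×10^7 = 4.010176×10^8 km.
In AU: r₂ = 4.010176×10^8 / 1.496×10^8 = 2.68 AU.

r₂ = 2.68 AU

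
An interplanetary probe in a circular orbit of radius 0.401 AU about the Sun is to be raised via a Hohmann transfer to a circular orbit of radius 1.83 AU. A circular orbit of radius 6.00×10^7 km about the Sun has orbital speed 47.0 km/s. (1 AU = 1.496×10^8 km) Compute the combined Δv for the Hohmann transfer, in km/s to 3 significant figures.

Δv = 22.0 km/s

From the circular-orbit relation v² = μ/r at r = 6.00×10^7 km: μ = v²r = (47.0)² × 6.00×10^7 = 1.32540×10^11 km³/s².
In km: r₁ = 0.401 × 1.496×10^8 = 5.99896×10^7 km; r₂ = 1.83 × 1.496×10^8 = 2.73768×10^8 km.
The Hohmann ellipse has a_t = (r₁ + r₂)/2 = 1.668788×10^8 km.
Circular speed at r₁: v₁ = √(μ/r₁) = √(1.32540×10^11/5.99896×10^7) = 47.00 km/s.
Transfer-orbit speed at r₁ (vis-viva): v_p = √[μ(2/r₁ − 1/a_t)] = 60.20 km/s.
First burn Δv₁ = |v_p − v₁| = 13.20 km/s.
At r₂, v₂ = √(μ/r₂) = 22.003 km/s.
Transfer-orbit speed at r₂: v_a = √[μ(2/r₂ − 1/a_t)] = 13.192 km/s.
Second burn Δv₂ = |v₂ − v_a| = 8.811 km/s.
Δv = Δv₁ + Δv₂ = 13.20 + 8.811 = 22.01 km/s.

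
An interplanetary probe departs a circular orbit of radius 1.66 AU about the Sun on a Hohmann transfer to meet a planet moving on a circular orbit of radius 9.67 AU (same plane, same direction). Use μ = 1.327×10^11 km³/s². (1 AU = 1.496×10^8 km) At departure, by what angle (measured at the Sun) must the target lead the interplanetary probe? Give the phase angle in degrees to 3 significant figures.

φ = 99.3°

In km: r₁ = 1.66 × 1.496×10^8 = 2.48336×10^8 km; r₂ = 9.67 × 1.496×10^8 = 1.446632×10^9 km.
The Hohmann ellipse has a_t = (r₁ + r₂)/2 = 8.47484×10^8 km.
The half-period of the transfer ellipse is t = π√(a_t³/μ) = 2.1277×10^8 s.
Target angular speed ω₂ = √(μ/r₂³) = 6.6206×10^-9 rad/s.
Angle swept by the target during transfer: ω₂·t = 1.4087 rad = 80.71°.
Arrival is 180° from departure on the ellipse, so φ = 180° − 80.71° = 99.3°.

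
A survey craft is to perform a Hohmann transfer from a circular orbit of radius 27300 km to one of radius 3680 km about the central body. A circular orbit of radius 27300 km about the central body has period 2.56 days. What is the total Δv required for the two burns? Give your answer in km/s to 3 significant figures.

Δv = 1.09 km/s

From Kepler's third law T² = 4π²r³/μ at r = 27300 km, T = 2.56 days = 2.56 × 86400 s = 2.21184×10^5 s: μ = 4π²r³/T² = 16418.8 km³/s².
Transfer-ellipse semi-major axis a_t = (r₁ + r₂)/2 = (27300 + 3680)/2 = 15490 km.
At r₁ the circular-orbit speed is v₁ = √(μ/r₁) = 0.7755 km/s.
On the transfer ellipse at r₁, vis-viva equation gives v_a = √[μ(2/r₁ − 1/a_t)] = 0.3780 km/s.
First burn Δv₁ = |v_a − v₁| = 0.3975 km/s.
At r₂, v₂ = √(μ/r₂) = 2.1123 km/s.
Transfer-orbit speed at r₂: v_p = √[μ(2/r₂ − 1/a_t)] = 2.8042 km/s.
Second burn Δv₂ = |v₂ − v_p| = 0.6919 km/s.
Total Δv = Δv₁ + Δv₂ = 1.089 km/s.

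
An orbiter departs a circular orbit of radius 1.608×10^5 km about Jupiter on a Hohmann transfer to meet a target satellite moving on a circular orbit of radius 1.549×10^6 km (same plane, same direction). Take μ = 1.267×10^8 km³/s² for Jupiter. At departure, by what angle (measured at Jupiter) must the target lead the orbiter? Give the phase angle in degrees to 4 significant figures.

Transfer-ellipse semi-major axis a_t = (r₁ + r₂)/2 = (1.608×10^5 + 1.549×10^6)/2 = 8.549×10^5 km.
Transfer time t = π√(a_t³/μ) = 2.206×10^5 s.
The target's mean motion on its circular orbit is ω₂ = √(μ/r₂³) = 5.839×10^-6 rad/s.
Angle swept by the target during transfer: ω₂·t = 1.288 rad = 73.80°.
The orbiter traverses 180° on the transfer ellipse, so the target must lead by 180° − 73.80° = 106.2°.

φ = 106.2°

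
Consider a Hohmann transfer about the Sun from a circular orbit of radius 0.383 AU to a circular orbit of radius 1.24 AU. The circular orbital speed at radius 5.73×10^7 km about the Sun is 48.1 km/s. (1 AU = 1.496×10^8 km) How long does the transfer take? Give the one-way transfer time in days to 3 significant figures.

From the circular-orbit relation v² = μ/r at r = 5.73×10^7 km: μ = v²r = (48.1)² × 5.73×10^7 = 1.32570×10^11 km³/s².
In km: r₁ = 0.383 × 1.496×10^8 = 5.72968×10^7 km; r₂ = 1.24 × 1.496×10^8 = 1.85504×10^8 km.
Semi-major axis of the transfer orbit: a_t = (5.72968×10^7 + 1.85504×10^8)/2 = 1.214004×10^8 km.
By Kepler's third law the transfer-orbit period is T = 2π√(a_t³/μ), so t = T/2 = 1.154×10^7 s.
Converting: 1.154×10^7 s ÷ 86400 s/day = 134 days.

t = 134 days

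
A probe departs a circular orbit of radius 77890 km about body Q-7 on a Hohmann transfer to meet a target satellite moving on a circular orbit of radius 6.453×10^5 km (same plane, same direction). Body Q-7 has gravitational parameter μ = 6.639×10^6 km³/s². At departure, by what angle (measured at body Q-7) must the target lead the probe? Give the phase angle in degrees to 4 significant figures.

φ = 104.5°

The Hohmann ellipse has a_t = (r₁ + r₂)/2 = 3.61595×10^5 km.
Transfer time t = π√(a_t³/μ) = 2.651×10^5 s.
The target's mean motion on its circular orbit is ω₂ = √(μ/r₂³) = 4.971×10^-6 rad/s.
Angle swept by the target during transfer: ω₂·t = 1.3178 rad = 75.50°.
Arrival is 180° from departure on the ellipse, so φ = 180° − 75.50° = 104.5°.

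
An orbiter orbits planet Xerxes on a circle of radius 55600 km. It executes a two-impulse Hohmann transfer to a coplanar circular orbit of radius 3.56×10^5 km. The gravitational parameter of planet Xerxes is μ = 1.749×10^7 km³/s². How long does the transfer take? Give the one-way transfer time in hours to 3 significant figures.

t = 19.5 hours

The Hohmann ellipse has a_t = (r₁ + r₂)/2 = 2.058×10^5 km.
By Kepler's third law the transfer-orbit period is T = 2π√(a_t³/μ), so t = T/2 = 70130 s.
Converting: 70130 s ÷ 3600 s/hour = 19.5 hours.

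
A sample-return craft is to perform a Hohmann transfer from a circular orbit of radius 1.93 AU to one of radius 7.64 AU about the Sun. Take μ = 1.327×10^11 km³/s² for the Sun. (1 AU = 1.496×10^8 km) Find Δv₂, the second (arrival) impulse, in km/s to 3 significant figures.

Δv₂ = 3.93 km/s

In km: r₁ = 1.93 × 1.496×10^8 = 2.88728×10^8 km; r₂ = 7.64 × 1.496×10^8 = 1.142944×10^9 km.
The Hohmann ellipse has a_t = (r₁ + r₂)/2 = 7.15836×10^8 km.
Circular speed at r = 1.142944×10^9 km: v_c = √(μ/r) = 10.775 km/s.
Transfer-orbit speed at the same r (vis-viva, a = a_t): v_t = √[μ(2/r − 1/a_t)] = 6.8432 km/s.
Δv₂ = |v_t − v_c| = |6.8432 − 10.775| = 3.932 km/s.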